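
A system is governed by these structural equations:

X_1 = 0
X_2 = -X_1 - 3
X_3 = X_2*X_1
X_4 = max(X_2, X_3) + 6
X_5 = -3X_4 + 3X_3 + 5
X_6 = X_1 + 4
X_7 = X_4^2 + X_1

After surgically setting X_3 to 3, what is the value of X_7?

81

The intervention breaks the incoming arrows to X_3: X_3 = X_2*X_1 no longer applies, and X_3 = 3.
X_2 = -X_1 - 3  [with X_1=0]  = -3
X_4 = max(X_2, X_3) + 6  [with X_2=-3, X_3=3]  = 9
X_7 = X_4^2 + X_1  [with X_4=9, X_1=0]  = 81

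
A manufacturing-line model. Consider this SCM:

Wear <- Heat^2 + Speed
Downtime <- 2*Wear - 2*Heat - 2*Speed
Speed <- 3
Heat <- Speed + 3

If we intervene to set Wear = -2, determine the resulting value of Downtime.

-22

The intervention breaks the incoming arrows to Wear: Wear <- Heat^2 + Speed no longer applies, and Wear = -2.
Heat = Speed + 3  [with Speed=3]  = 6
Downtime = 2*Wear - 2*Heat - 2*Speed  [with Wear=-2, Heat=6, Speed=3]  = -22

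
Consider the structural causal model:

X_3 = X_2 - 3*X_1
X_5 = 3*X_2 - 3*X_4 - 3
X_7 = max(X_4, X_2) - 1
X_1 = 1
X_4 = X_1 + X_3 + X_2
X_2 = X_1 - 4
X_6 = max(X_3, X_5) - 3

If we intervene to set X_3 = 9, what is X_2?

Under do(X_3=9), the mechanism X_3 = X_2 - 3*X_1 is discarded; X_3 is fixed at 9.
Since X_2 is not a descendant of the intervened variable, it is unaffected.
X_2 = X_1 - 4  [with X_1=1]  = -3

-3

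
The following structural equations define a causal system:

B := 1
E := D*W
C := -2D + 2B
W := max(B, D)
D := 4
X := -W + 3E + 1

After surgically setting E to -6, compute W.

do(E=-6) replaces the equation E := D*W with the constant E = -6.
W is not downstream of the intervention, so its value is determined by the original equations.
W = max(B, D)  [with B=1, D=4]  = 4

4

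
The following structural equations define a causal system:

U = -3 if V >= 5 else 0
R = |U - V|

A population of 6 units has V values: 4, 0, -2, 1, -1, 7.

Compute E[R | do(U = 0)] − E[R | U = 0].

Every unit gets U=0 under the intervention. R values become 4, 0, 2, 1, 1, 7; E[R|do(U=0)] = 2.5.
Conditioning on U=0 selects the 5 unit(s) with V ∈ {4, 0, -2, 1, -1}. Their R values: 4, 0, 2, 1, 1. Mean = 1.6.
Difference = 2.5 − 1.6 = 0.9.

0.9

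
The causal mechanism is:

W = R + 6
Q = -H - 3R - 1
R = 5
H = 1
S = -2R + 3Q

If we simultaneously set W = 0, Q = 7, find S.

11

The joint intervention fixes W = 0, Q = 7, removing each variable's own equation.
S = -2R + 3Q  [with R=5, Q=7]  = 11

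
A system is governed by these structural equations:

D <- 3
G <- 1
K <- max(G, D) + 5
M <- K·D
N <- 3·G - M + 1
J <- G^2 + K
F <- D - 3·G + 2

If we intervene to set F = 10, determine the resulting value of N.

-20

The intervention breaks the incoming arrows to F: F <- D - 3·G + 2 no longer applies, and F = 10.
N is not downstream of the intervention, so its value is determined by the original equations.
K = max(G, D) + 5  [with G=1, D=3]  = 8
M = K·D  [with K=8, D=3]  = 24
N = 3·G - M + 1  [with G=1, M=24]  = -20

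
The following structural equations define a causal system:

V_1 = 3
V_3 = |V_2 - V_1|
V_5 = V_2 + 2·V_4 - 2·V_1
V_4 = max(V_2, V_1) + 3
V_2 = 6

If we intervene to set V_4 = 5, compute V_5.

Intervening sets V_4 = 5 and removes its equation (V_4 = max(V_2, V_1) + 3).
V_5 = V_2 + 2·V_4 - 2·V_1  [with V_2=6, V_4=5, V_1=3]  = 10

10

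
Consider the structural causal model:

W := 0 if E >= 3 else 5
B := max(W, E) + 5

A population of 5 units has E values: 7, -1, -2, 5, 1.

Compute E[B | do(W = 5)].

The intervention sets W=5 in all 5 units regardless of E. Recomputing B per unit gives 12, 10, 10, 10, 10; average 10.4.

10.4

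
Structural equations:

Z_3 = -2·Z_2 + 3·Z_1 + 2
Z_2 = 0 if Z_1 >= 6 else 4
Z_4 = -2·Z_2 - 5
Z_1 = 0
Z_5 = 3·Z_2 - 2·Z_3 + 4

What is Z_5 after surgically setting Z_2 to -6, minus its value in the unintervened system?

-70

do(Z_2=-6) replaces the equation Z_2 = 0 if Z_1 >= 6 else 4 with the constant Z_2 = -6.
Z_3 = -2·Z_2 + 3·Z_1 + 2  [with Z_2=-6, Z_1=0]  = 14
Z_5 = 3·Z_2 - 2·Z_3 + 4  [with Z_2=-6, Z_3=14]  = -42
Without intervention: Z_2 = 0 if Z_1 >= 6 else 4  [with Z_1=0]  = 4; Z_3 = -2·Z_2 + 3·Z_1 + 2  [with Z_2=4, Z_1=0]  = -6; Z_5 = 3·Z_2 - 2·Z_3 + 4  [with Z_2=4, Z_3=-6]  = 28.
Change = -42 − 28 = -70.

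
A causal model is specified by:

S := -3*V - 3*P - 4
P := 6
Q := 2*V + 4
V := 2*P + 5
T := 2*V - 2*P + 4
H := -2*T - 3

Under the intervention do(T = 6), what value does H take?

-15

The intervention breaks the incoming arrows to T: T := 2*V - 2*P + 4 no longer applies, and T = 6.
H = -2*T - 3  [with T=6]  = -15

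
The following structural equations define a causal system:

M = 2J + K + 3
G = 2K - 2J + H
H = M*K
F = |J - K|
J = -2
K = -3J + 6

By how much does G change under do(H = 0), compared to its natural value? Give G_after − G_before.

-132

Under do(H=0), the mechanism H = M*K is discarded; H is fixed at 0.
K = -3J + 6  [with J=-2]  = 12
G = 2K - 2J + H  [with K=12, J=-2, H=0]  = 28
Without intervention: K = -3J + 6  [with J=-2]  = 12; M = 2J + K + 3  [with J=-2, K=12]  = 11; H = M*K  [with M=11, K=12]  = 132; G = 2K - 2J + H  [with K=12, J=-2, H=132]  = 160.
Change = 28 − 160 = -132.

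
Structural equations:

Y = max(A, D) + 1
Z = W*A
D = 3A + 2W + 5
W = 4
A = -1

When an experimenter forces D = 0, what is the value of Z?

Under do(D=0), the mechanism D = 3A + 2W + 5 is discarded; D is fixed at 0.
Since Z is not a descendant of the intervened variable, it is unaffected.
Z = W*A  [with W=4, A=-1]  = -4

-4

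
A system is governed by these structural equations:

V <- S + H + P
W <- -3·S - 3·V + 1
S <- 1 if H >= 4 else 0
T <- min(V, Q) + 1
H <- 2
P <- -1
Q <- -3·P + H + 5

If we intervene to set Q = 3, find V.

1

The intervention breaks the incoming arrows to Q: Q <- -3·P + H + 5 no longer applies, and Q = 3.
Since V is not a descendant of the intervened variable, it is unaffected.
S = 1 if H >= 4 else 0  [with H=2]  = 0
V = S + H + P  [with S=0, H=2, P=-1]  = 1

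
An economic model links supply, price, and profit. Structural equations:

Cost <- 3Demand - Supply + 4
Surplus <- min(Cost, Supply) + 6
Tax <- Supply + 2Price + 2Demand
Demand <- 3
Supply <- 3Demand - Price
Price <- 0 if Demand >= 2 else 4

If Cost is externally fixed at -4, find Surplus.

2

Under do(Cost=-4), the mechanism Cost <- 3Demand - Supply + 4 is discarded; Cost is fixed at -4.
Price = 0 if Demand >= 2 else 4  [with Demand=3]  = 0
Supply = 3Demand - Price  [with Demand=3, Price=0]  = 9
Surplus = min(Cost, Supply) + 6  [with Cost=-4, Supply=9]  = 2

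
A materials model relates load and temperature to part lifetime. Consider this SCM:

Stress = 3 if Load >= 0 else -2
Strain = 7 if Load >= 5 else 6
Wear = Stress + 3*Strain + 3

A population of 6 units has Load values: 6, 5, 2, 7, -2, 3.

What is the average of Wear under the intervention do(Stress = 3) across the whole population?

25.5

do(Stress=3) breaks Stress's dependence on Load. With Stress=3 fixed, Wear across the units is 27, 27, 24, 27, 24, 24, mean 25.5.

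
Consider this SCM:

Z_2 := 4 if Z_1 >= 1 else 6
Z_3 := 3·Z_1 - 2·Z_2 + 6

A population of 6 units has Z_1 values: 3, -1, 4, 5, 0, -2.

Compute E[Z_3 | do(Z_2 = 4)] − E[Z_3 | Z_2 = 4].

-7.5

Every unit gets Z_2=4 under the intervention. Z_3 values become 7, -5, 10, 13, -2, -8; E[Z_3|do(Z_2=4)] = 2.5.
Observing Z_2=4 restricts to units where Z_2's equation naturally yields 4: Z_1 ∈ {3, 4, 5}. In that subpopulation Z_3 = 7, 10, 13, mean 10.
Difference = 2.5 − 10 = -7.5.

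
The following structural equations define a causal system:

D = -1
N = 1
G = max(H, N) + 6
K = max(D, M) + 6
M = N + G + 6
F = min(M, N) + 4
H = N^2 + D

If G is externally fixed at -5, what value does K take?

The intervention breaks the incoming arrows to G: G = max(H, N) + 6 no longer applies, and G = -5.
M = N + G + 6  [with N=1, G=-5]  = 2
K = max(D, M) + 6  [with D=-1, M=2]  = 8

8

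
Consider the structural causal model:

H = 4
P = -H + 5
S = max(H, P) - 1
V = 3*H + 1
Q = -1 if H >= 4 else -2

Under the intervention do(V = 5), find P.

The intervention breaks the incoming arrows to V: V = 3*H + 1 no longer applies, and V = 5.
Since P is not a descendant of the intervened variable, it is unaffected.
P = -H + 5  [with H=4]  = 1

1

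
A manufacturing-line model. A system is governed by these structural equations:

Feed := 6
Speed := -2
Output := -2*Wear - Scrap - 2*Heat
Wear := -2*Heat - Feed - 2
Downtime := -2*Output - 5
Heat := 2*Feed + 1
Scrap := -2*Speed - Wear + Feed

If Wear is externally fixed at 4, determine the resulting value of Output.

-40

Under do(Wear=4), the mechanism Wear := -2*Heat - Feed - 2 is discarded; Wear is fixed at 4.
Heat = 2*Feed + 1  [with Feed=6]  = 13
Scrap = -2*Speed - Wear + Feed  [with Speed=-2, Wear=4, Feed=6]  = 6
Output = -2*Wear - Scrap - 2*Heat  [with Wear=4, Scrap=6, Heat=13]  = -40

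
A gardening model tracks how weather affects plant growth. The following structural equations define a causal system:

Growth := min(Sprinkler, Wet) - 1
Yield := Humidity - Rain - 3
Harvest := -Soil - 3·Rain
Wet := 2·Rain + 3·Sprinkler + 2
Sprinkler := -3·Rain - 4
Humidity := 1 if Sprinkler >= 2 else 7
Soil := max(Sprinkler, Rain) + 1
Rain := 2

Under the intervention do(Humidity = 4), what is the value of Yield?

Intervening sets Humidity = 4 and removes its equation (Humidity := 1 if Sprinkler >= 2 else 7).
Yield = Humidity - Rain - 3  [with Humidity=4, Rain=2]  = -1

-1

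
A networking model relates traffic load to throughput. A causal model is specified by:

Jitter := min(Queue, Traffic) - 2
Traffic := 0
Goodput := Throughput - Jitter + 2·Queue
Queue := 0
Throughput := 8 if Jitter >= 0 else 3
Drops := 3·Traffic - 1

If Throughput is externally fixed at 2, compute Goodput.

4

The intervention breaks the incoming arrows to Throughput: Throughput := 8 if Jitter >= 0 else 3 no longer applies, and Throughput = 2.
Jitter = min(Queue, Traffic) - 2  [with Queue=0, Traffic=0]  = -2
Goodput = Throughput - Jitter + 2·Queue  [with Throughput=2, Jitter=-2, Queue=0]  = 4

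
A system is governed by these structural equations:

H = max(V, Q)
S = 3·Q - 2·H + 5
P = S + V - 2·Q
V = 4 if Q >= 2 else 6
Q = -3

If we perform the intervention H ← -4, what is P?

do(H=-4) replaces the equation H = max(V, Q) with the constant H = -4.
V = 4 if Q >= 2 else 6  [with Q=-3]  = 6
S = 3·Q - 2·H + 5  [with Q=-3, H=-4]  = 4
P = S + V - 2·Q  [with S=4, V=6, Q=-3]  = 16

16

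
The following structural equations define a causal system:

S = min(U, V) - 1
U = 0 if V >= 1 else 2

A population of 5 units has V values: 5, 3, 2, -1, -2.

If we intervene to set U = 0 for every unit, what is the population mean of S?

do(U=0) breaks U's dependence on V. With U=0 fixed, S across the units is -1, -1, -1, -2, -3, mean -1.6.

-1.6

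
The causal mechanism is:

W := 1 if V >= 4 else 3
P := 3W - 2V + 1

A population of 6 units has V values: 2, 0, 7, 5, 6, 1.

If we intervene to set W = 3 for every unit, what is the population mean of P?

The intervention sets W=3 in all 6 units regardless of V. Recomputing P per unit gives 6, 10, -4, 0, -2, 8; average 3.

3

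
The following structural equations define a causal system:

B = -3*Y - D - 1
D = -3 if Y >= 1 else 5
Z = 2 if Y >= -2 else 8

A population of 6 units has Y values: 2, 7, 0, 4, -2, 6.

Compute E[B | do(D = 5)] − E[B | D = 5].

-11.5

Every unit gets D=5 under the intervention. B values become -12, -27, -6, -18, 0, -24; E[B|do(D=5)] = -14.5.
Conditioning on D=5 selects the 2 unit(s) with Y ∈ {0, -2}. Their B values: -6, 0. Mean = -3.
Difference = -14.5 − (-3) = -11.5.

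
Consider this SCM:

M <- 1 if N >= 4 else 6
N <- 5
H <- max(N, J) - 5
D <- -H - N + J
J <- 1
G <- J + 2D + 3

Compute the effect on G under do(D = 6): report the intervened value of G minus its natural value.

20

Under do(D=6), the mechanism D <- -H - N + J is discarded; D is fixed at 6.
G = J + 2D + 3  [with J=1, D=6]  = 16
Without intervention: H = max(N, J) - 5  [with N=5, J=1]  = 0; D = -H - N + J  [with H=0, N=5, J=1]  = -4; G = J + 2D + 3  [with J=1, D=-4]  = -4.
Change = 16 − (-4) = 20.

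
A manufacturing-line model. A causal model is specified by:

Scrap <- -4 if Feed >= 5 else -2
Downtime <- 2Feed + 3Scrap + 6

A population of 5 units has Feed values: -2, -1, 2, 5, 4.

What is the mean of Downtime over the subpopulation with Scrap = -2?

Observing Scrap=-2 restricts to units where Scrap's equation naturally yields -2: Feed ∈ {-2, -1, 2, 4}. In that subpopulation Downtime = -4, -2, 4, 8, mean 1.5.

1.5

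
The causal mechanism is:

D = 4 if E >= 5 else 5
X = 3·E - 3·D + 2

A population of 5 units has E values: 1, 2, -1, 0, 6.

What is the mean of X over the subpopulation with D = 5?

Observing D=5 restricts to units where D's equation naturally yields 5: E ∈ {1, 2, -1, 0}. In that subpopulation X = -10, -7, -16, -13, mean -11.5.

-11.5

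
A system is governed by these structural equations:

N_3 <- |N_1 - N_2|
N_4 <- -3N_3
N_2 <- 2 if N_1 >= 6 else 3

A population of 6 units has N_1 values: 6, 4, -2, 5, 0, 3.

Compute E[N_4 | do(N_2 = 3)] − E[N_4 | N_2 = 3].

-0.4

The intervention sets N_2=3 in all 6 units regardless of N_1. Recomputing N_4 per unit gives -9, -3, -15, -6, -9, 0; average -7.
Observing N_2=3 restricts to units where N_2's equation naturally yields 3: N_1 ∈ {4, -2, 5, 0, 3}. In that subpopulation N_4 = -3, -15, -6, -9, 0, mean -6.6.
Difference = -7 − (-6.6) = -0.4.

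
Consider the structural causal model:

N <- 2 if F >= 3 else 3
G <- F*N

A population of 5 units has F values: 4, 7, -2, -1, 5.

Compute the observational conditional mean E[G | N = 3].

E[G|N=3] averages over only the 2 units with N=3 (F = -2, -1): G = -6, -3, mean -4.5.

-4.5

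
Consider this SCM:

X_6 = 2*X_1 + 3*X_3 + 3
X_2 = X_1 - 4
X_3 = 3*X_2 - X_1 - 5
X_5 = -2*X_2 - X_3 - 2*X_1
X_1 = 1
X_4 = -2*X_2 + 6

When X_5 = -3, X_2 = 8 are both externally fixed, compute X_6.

The joint intervention fixes X_5 = -3, X_2 = 8, removing each variable's own equation.
X_3 = 3*X_2 - X_1 - 5  [with X_2=8, X_1=1]  = 18
X_6 = 2*X_1 + 3*X_3 + 3  [with X_1=1, X_3=18]  = 59

59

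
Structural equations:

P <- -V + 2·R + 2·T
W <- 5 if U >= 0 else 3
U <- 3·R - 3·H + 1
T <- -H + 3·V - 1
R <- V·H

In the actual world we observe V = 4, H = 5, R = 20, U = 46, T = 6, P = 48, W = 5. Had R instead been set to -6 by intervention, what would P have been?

-4

The intervention breaks the incoming arrows to R: R <- V·H no longer applies, and R = -6.
T = -H + 3·V - 1  [with H=5, V=4]  = 6
P = -V + 2·R + 2·T  [with V=4, R=-6, T=6]  = -4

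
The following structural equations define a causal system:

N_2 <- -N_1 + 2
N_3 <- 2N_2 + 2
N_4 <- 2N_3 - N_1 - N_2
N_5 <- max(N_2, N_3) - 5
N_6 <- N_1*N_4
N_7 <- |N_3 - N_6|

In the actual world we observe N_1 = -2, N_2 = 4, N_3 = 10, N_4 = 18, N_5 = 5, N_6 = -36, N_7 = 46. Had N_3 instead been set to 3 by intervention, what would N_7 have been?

11

The intervention breaks the incoming arrows to N_3: N_3 <- 2N_2 + 2 no longer applies, and N_3 = 3.
N_2 = -N_1 + 2  [with N_1=-2]  = 4
N_4 = 2N_3 - N_1 - N_2  [with N_3=3, N_1=-2, N_2=4]  = 4
N_6 = N_1*N_4  [with N_1=-2, N_4=4]  = -8
N_7 = |N_3 - N_6|  [with N_3=3, N_6=-8]  = 11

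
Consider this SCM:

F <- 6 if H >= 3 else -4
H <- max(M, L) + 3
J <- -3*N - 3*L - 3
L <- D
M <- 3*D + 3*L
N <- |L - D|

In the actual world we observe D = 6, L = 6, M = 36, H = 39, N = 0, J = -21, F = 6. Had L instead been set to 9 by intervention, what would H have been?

Under do(L=9), the mechanism L <- D is discarded; L is fixed at 9.
M = 3*D + 3*L  [with D=6, L=9]  = 45
H = max(M, L) + 3  [with M=45, L=9]  = 48

48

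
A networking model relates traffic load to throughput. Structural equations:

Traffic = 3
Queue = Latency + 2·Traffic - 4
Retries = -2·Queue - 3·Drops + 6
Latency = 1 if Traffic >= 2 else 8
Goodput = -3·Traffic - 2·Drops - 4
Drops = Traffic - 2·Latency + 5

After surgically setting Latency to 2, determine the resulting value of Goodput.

Under do(Latency=2), the mechanism Latency = 1 if Traffic >= 2 else 8 is discarded; Latency is fixed at 2.
Drops = Traffic - 2·Latency + 5  [with Traffic=3, Latency=2]  = 4
Goodput = -3·Traffic - 2·Drops - 4  [with Traffic=3, Drops=4]  = -21

-21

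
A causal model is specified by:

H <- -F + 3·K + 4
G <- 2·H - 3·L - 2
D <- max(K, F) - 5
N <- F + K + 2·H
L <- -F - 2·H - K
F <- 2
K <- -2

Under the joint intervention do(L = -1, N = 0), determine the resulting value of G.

Under do(L = -1, N = 0), each intervened variable's structural equation is replaced by its fixed value.
H = -F + 3·K + 4  [with F=2, K=-2]  = -4
G = 2·H - 3·L - 2  [with H=-4, L=-1]  = -7

-7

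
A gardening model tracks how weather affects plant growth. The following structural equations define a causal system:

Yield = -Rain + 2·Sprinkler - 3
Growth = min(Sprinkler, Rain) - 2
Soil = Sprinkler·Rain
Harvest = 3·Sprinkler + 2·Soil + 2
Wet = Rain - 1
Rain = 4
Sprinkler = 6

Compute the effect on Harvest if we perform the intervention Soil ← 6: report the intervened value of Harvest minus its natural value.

The intervention breaks the incoming arrows to Soil: Soil = Sprinkler·Rain no longer applies, and Soil = 6.
Harvest = 3·Sprinkler + 2·Soil + 2  [with Sprinkler=6, Soil=6]  = 32
Without intervention: Soil = Sprinkler·Rain  [with Sprinkler=6, Rain=4]  = 24; Harvest = 3·Sprinkler + 2·Soil + 2  [with Sprinkler=6, Soil=24]  = 68.
Change = 32 − 68 = -36.

-36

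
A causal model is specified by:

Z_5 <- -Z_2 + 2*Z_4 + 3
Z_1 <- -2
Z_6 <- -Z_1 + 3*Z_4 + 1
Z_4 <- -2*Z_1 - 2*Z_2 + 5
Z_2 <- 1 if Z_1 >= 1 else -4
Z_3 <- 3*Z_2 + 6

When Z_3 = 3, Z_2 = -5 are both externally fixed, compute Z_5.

46

Setting Z_3 = 3, Z_2 = -5 by intervention discards those variables' equations.
Z_4 = -2*Z_1 - 2*Z_2 + 5  [with Z_1=-2, Z_2=-5]  = 19
Z_5 = -Z_2 + 2*Z_4 + 3  [with Z_2=-5, Z_4=19]  = 46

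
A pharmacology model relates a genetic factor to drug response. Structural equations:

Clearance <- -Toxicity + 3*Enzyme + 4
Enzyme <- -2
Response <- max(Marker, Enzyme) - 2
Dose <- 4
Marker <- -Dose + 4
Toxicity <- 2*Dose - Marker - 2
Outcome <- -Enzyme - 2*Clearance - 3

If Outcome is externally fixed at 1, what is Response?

-2

Under do(Outcome=1), the mechanism Outcome <- -Enzyme - 2*Clearance - 3 is discarded; Outcome is fixed at 1.
Since Response is not a descendant of the intervened variable, it is unaffected.
Marker = -Dose + 4  [with Dose=4]  = 0
Response = max(Marker, Enzyme) - 2  [with Marker=0, Enzyme=-2]  = -2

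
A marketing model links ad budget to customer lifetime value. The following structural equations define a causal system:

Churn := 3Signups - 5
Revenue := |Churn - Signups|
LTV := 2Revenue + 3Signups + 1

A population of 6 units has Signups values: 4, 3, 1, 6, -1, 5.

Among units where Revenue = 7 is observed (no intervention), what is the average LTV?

22.5

Conditioning on Revenue=7 selects the 2 unit(s) with Signups ∈ {6, -1}. Their LTV values: 33, 12. Mean = 22.5.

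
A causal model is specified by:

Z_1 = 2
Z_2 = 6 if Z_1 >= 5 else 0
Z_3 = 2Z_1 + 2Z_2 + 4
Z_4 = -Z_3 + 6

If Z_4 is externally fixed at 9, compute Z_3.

8

Under do(Z_4=9), the mechanism Z_4 = -Z_3 + 6 is discarded; Z_4 is fixed at 9.
Since Z_3 is not a descendant of the intervened variable, it is unaffected.
Z_2 = 6 if Z_1 >= 5 else 0  [with Z_1=2]  = 0
Z_3 = 2Z_1 + 2Z_2 + 4  [with Z_1=2, Z_2=0]  = 8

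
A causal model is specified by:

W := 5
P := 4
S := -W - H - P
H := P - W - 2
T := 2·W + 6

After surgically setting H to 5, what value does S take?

The intervention breaks the incoming arrows to H: H := P - W - 2 no longer applies, and H = 5.
S = -W - H - P  [with W=5, H=5, P=4]  = -14

-14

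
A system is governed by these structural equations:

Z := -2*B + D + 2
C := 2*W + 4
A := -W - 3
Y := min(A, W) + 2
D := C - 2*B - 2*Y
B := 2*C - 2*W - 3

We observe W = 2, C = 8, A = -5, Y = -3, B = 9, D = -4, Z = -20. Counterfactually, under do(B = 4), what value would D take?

The intervention breaks the incoming arrows to B: B := 2*C - 2*W - 3 no longer applies, and B = 4.
C = 2*W + 4  [with W=2]  = 8
A = -W - 3  [with W=2]  = -5
Y = min(A, W) + 2  [with A=-5, W=2]  = -3
D = C - 2*B - 2*Y  [with C=8, B=4, Y=-3]  = 6

6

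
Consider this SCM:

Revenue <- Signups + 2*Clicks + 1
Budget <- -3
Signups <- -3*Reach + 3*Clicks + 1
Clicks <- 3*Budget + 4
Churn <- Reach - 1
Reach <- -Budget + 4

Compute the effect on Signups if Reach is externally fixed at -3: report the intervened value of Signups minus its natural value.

30

Under do(Reach=-3), the mechanism Reach <- -Budget + 4 is discarded; Reach is fixed at -3.
Clicks = 3*Budget + 4  [with Budget=-3]  = -5
Signups = -3*Reach + 3*Clicks + 1  [with Reach=-3, Clicks=-5]  = -5
Without intervention: Reach = -Budget + 4  [with Budget=-3]  = 7; Clicks = 3*Budget + 4  [with Budget=-3]  = -5; Signups = -3*Reach + 3*Clicks + 1  [with Reach=7, Clicks=-5]  = -35.
Change = -5 − (-35) = 30.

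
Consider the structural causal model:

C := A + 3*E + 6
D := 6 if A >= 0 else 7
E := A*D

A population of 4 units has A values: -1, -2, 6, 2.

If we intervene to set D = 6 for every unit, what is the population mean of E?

The intervention sets D=6 in all 4 units regardless of A. Recomputing E per unit gives -6, -12, 36, 12; average 7.5.

7.5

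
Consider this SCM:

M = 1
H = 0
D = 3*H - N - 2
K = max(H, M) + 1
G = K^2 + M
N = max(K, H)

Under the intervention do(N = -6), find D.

Under do(N=-6), the mechanism N = max(K, H) is discarded; N is fixed at -6.
D = 3*H - N - 2  [with H=0, N=-6]  = 4

4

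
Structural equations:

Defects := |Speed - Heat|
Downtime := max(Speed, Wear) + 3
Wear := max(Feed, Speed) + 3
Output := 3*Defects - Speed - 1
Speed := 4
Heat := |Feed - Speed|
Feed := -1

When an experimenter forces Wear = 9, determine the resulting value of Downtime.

12

The intervention breaks the incoming arrows to Wear: Wear := max(Feed, Speed) + 3 no longer applies, and Wear = 9.
Downtime = max(Speed, Wear) + 3  [with Speed=4, Wear=9]  = 12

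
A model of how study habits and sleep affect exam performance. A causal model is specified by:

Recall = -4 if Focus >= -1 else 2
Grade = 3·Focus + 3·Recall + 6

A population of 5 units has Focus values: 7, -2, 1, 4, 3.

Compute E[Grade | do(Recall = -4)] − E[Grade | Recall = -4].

-3.45

The intervention sets Recall=-4 in all 5 units regardless of Focus. Recomputing Grade per unit gives 15, -12, -3, 6, 3; average 1.8.
Conditioning on Recall=-4 selects the 4 unit(s) with Focus ∈ {7, 1, 4, 3}. Their Grade values: 15, -3, 6, 3. Mean = 5.25.
Difference = 1.8 − 5.25 = -3.45.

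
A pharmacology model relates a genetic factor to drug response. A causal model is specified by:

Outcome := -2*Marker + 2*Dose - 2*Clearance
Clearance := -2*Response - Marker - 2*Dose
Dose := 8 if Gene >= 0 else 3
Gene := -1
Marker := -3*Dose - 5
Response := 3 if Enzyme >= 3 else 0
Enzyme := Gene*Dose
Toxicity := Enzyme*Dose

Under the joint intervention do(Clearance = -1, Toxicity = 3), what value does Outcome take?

36

Under do(Clearance = -1, Toxicity = 3), each intervened variable's structural equation is replaced by its fixed value.
Dose = 8 if Gene >= 0 else 3  [with Gene=-1]  = 3
Marker = -3*Dose - 5  [with Dose=3]  = -14
Outcome = -2*Marker + 2*Dose - 2*Clearance  [with Marker=-14, Dose=3, Clearance=-1]  = 36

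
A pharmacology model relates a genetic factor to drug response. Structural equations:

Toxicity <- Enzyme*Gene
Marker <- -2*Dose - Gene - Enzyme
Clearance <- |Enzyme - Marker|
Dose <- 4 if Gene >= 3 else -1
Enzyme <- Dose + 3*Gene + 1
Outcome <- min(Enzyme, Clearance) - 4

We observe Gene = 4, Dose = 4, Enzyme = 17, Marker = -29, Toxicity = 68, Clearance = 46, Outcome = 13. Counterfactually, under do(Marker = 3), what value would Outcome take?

10

The intervention breaks the incoming arrows to Marker: Marker <- -2*Dose - Gene - Enzyme no longer applies, and Marker = 3.
Dose = 4 if Gene >= 3 else -1  [with Gene=4]  = 4
Enzyme = Dose + 3*Gene + 1  [with Dose=4, Gene=4]  = 17
Clearance = |Enzyme - Marker|  [with Enzyme=17, Marker=3]  = 14
Outcome = min(Enzyme, Clearance) - 4  [with Enzyme=17, Clearance=14]  = 10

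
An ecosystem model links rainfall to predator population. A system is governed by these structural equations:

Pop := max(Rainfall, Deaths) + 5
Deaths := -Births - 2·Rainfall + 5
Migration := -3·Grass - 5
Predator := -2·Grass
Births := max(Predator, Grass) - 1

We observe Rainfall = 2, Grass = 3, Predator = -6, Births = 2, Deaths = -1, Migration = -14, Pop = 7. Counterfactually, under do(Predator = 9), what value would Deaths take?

-7

do(Predator=9) replaces the equation Predator := -2·Grass with the constant Predator = 9.
Births = max(Predator, Grass) - 1  [with Predator=9, Grass=3]  = 8
Deaths = -Births - 2·Rainfall + 5  [with Births=8, Rainfall=2]  = -7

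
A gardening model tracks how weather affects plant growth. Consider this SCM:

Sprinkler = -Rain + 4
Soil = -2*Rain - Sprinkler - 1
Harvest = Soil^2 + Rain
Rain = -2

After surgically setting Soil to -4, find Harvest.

14

The intervention breaks the incoming arrows to Soil: Soil = -2*Rain - Sprinkler - 1 no longer applies, and Soil = -4.
Harvest = Soil^2 + Rain  [with Soil=-4, Rain=-2]  = 14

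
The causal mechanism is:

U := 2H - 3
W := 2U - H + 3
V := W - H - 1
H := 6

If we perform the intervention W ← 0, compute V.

-7

The intervention breaks the incoming arrows to W: W := 2U - H + 3 no longer applies, and W = 0.
V = W - H - 1  [with W=0, H=6]  = -7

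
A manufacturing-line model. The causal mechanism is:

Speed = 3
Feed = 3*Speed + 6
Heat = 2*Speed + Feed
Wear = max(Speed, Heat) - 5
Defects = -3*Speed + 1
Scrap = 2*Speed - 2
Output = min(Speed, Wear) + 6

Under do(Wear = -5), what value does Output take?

The intervention breaks the incoming arrows to Wear: Wear = max(Speed, Heat) - 5 no longer applies, and Wear = -5.
Output = min(Speed, Wear) + 6  [with Speed=3, Wear=-5]  = 1

1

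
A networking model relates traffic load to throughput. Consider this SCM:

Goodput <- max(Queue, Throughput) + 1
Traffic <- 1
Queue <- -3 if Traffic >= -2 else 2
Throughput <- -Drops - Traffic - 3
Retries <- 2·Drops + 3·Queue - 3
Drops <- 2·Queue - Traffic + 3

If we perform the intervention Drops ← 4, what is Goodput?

-2

The intervention breaks the incoming arrows to Drops: Drops <- 2·Queue - Traffic + 3 no longer applies, and Drops = 4.
Queue = -3 if Traffic >= -2 else 2  [with Traffic=1]  = -3
Throughput = -Drops - Traffic - 3  [with Drops=4, Traffic=1]  = -8
Goodput = max(Queue, Throughput) + 1  [with Queue=-3, Throughput=-8]  = -2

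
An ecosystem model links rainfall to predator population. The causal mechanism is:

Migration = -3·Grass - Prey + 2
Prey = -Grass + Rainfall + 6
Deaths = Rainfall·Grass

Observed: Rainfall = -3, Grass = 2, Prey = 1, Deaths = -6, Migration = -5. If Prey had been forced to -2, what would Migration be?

-2

do(Prey=-2) replaces the equation Prey = -Grass + Rainfall + 6 with the constant Prey = -2.
Migration = -3·Grass - Prey + 2  [with Grass=2, Prey=-2]  = -2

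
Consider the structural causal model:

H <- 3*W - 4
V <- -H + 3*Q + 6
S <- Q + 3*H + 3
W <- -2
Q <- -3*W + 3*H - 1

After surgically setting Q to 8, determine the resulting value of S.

The intervention breaks the incoming arrows to Q: Q <- -3*W + 3*H - 1 no longer applies, and Q = 8.
H = 3*W - 4  [with W=-2]  = -10
S = Q + 3*H + 3  [with Q=8, H=-10]  = -19

-19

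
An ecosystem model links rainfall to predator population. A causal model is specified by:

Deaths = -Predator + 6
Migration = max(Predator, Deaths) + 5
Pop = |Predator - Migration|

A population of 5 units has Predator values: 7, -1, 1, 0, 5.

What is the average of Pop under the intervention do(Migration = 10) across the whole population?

7.6

Under do(Migration=10), Migration's equation is replaced by Migration=10 for every unit. Per-unit Pop: 3, 11, 9, 10, 5. Mean = 7.6.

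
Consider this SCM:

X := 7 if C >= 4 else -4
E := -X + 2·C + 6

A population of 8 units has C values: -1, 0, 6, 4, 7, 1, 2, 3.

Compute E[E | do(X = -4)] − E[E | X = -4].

3.5

Under do(X=-4), X's equation is replaced by X=-4 for every unit. Per-unit E: 8, 10, 22, 18, 24, 12, 14, 16. Mean = 15.5.
Observing X=-4 restricts to units where X's equation naturally yields -4: C ∈ {-1, 0, 1, 2, 3}. In that subpopulation E = 8, 10, 12, 14, 16, mean 12.
Difference = 15.5 − 12 = 3.5.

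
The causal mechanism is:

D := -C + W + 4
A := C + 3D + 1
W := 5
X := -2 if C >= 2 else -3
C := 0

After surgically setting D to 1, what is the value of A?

4

do(D=1) replaces the equation D := -C + W + 4 with the constant D = 1.
A = C + 3D + 1  [with C=0, D=1]  = 4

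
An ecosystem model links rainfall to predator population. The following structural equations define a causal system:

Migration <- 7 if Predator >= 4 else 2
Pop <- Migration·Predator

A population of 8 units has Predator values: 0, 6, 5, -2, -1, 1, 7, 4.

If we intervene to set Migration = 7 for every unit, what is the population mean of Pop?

Under do(Migration=7), Migration's equation is replaced by Migration=7 for every unit. Per-unit Pop: 0, 42, 35, -14, -7, 7, 49, 28. Mean = 17.5.

17.5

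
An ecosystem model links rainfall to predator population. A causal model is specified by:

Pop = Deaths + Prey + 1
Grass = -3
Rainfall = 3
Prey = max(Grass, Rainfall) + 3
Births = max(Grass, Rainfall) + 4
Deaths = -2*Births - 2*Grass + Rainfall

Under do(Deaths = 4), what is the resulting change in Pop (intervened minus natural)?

9

The intervention breaks the incoming arrows to Deaths: Deaths = -2*Births - 2*Grass + Rainfall no longer applies, and Deaths = 4.
Prey = max(Grass, Rainfall) + 3  [with Grass=-3, Rainfall=3]  = 6
Pop = Deaths + Prey + 1  [with Deaths=4, Prey=6]  = 11
Without intervention: Prey = max(Grass, Rainfall) + 3  [with Grass=-3, Rainfall=3]  = 6; Births = max(Grass, Rainfall) + 4  [with Grass=-3, Rainfall=3]  = 7; Deaths = -2*Births - 2*Grass + Rainfall  [with Births=7, Grass=-3, Rainfall=3]  = -5; Pop = Deaths + Prey + 1  [with Deaths=-5, Prey=6]  = 2.
Change = 11 − 2 = 9.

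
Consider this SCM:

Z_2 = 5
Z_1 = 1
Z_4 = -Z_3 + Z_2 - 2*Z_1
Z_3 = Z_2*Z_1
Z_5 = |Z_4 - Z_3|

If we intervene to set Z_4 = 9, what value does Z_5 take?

Intervening sets Z_4 = 9 and removes its equation (Z_4 = -Z_3 + Z_2 - 2*Z_1).
Z_3 = Z_2*Z_1  [with Z_2=5, Z_1=1]  = 5
Z_5 = |Z_4 - Z_3|  [with Z_4=9, Z_3=5]  = 4

4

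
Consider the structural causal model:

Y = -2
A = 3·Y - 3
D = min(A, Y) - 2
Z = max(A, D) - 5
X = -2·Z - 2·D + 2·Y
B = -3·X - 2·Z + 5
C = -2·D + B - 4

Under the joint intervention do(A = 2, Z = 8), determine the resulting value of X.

-12

Setting A = 2, Z = 8 by intervention discards those variables' equations.
D = min(A, Y) - 2  [with A=2, Y=-2]  = -4
X = -2·Z - 2·D + 2·Y  [with Z=8, D=-4, Y=-2]  = -12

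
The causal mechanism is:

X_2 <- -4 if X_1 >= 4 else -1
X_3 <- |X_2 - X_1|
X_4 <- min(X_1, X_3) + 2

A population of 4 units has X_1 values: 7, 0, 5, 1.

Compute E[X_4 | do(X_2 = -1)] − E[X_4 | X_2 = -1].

2.75

Under do(X_2=-1), X_2's equation is replaced by X_2=-1 for every unit. Per-unit X_4: 9, 2, 7, 3. Mean = 5.25.
Observing X_2=-1 restricts to units where X_2's equation naturally yields -1: X_1 ∈ {0, 1}. In that subpopulation X_4 = 2, 3, mean 2.5.
Difference = 5.25 − 2.5 = 2.75.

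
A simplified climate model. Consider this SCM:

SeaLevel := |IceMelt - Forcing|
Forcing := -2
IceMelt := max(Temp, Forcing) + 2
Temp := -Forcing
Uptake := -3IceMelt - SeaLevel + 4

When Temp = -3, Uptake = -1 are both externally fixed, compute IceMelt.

Under do(Temp = -3, Uptake = -1), each intervened variable's structural equation is replaced by its fixed value.
IceMelt = max(Temp, Forcing) + 2  [with Temp=-3, Forcing=-2]  = 0

0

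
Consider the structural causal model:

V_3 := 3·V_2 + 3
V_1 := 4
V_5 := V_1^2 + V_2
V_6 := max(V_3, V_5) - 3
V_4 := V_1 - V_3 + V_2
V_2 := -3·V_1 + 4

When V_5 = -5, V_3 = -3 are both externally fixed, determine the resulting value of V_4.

Under do(V_5 = -5, V_3 = -3), each intervened variable's structural equation is replaced by its fixed value.
V_2 = -3·V_1 + 4  [with V_1=4]  = -8
V_4 = V_1 - V_3 + V_2  [with V_1=4, V_3=-3, V_2=-8]  = -1

-1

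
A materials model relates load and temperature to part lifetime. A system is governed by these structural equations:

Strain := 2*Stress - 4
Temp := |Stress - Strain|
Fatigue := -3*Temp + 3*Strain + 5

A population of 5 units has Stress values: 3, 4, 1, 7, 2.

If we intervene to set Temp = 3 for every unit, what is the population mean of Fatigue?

do(Temp=3) breaks Temp's dependence on Stress. With Temp=3 fixed, Fatigue across the units is 2, 8, -10, 26, -4, mean 4.4.

4.4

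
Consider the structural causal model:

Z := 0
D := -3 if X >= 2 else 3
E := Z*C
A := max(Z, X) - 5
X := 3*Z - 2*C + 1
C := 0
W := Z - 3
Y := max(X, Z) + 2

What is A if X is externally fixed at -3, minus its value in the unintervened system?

The intervention breaks the incoming arrows to X: X := 3*Z - 2*C + 1 no longer applies, and X = -3.
A = max(Z, X) - 5  [with Z=0, X=-3]  = -5
Without intervention: X = 3*Z - 2*C + 1  [with Z=0, C=0]  = 1; A = max(Z, X) - 5  [with Z=0, X=1]  = -4.
Change = -5 − (-4) = -1.

-1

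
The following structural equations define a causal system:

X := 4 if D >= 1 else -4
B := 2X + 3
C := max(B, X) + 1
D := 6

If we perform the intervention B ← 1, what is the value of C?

The intervention breaks the incoming arrows to B: B := 2X + 3 no longer applies, and B = 1.
X = 4 if D >= 1 else -4  [with D=6]  = 4
C = max(B, X) + 1  [with B=1, X=4]  = 5

5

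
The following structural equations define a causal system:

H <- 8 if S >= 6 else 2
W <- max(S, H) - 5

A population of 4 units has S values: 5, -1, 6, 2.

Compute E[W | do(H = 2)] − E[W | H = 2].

0.75

The intervention sets H=2 in all 4 units regardless of S. Recomputing W per unit gives 0, -3, 1, -3; average -1.25.
Observing H=2 restricts to units where H's equation naturally yields 2: S ∈ {5, -1, 2}. In that subpopulation W = 0, -3, -3, mean -2.
Difference = -1.25 − (-2) = 0.75.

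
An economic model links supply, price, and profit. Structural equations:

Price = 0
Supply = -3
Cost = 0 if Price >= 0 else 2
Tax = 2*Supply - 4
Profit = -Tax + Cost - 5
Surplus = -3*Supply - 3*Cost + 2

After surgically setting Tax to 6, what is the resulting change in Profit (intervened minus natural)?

Intervening sets Tax = 6 and removes its equation (Tax = 2*Supply - 4).
Cost = 0 if Price >= 0 else 2  [with Price=0]  = 0
Profit = -Tax + Cost - 5  [with Tax=6, Cost=0]  = -11
Without intervention: Cost = 0 if Price >= 0 else 2  [with Price=0]  = 0; Tax = 2*Supply - 4  [with Supply=-3]  = -10; Profit = -Tax + Cost - 5  [with Tax=-10, Cost=0]  = 5.
Change = -11 − 5 = -16.

-16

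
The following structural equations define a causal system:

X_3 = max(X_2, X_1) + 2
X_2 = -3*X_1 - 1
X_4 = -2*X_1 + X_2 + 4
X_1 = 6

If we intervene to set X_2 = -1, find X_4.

Under do(X_2=-1), the mechanism X_2 = -3*X_1 - 1 is discarded; X_2 is fixed at -1.
X_4 = -2*X_1 + X_2 + 4  [with X_1=6, X_2=-1]  = -9

-9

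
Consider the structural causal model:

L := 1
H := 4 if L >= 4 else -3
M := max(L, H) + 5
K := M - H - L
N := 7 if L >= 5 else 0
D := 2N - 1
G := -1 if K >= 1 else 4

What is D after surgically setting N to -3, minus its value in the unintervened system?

The intervention breaks the incoming arrows to N: N := 7 if L >= 5 else 0 no longer applies, and N = -3.
D = 2N - 1  [with N=-3]  = -7
Without intervention: N = 7 if L >= 5 else 0  [with L=1]  = 0; D = 2N - 1  [with N=0]  = -1.
Change = -7 − (-1) = -6.

-6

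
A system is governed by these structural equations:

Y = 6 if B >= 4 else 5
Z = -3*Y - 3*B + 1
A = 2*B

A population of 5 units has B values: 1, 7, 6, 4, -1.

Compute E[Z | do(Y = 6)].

-27.2

Under do(Y=6), Y's equation is replaced by Y=6 for every unit. Per-unit Z: -20, -38, -35, -29, -14. Mean = -27.2.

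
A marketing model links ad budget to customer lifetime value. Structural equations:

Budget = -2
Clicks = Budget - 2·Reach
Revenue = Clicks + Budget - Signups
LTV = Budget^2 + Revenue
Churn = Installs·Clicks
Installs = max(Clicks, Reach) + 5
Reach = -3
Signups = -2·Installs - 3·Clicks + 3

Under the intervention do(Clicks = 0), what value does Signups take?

-7

do(Clicks=0) replaces the equation Clicks = Budget - 2·Reach with the constant Clicks = 0.
Installs = max(Clicks, Reach) + 5  [with Clicks=0, Reach=-3]  = 5
Signups = -2·Installs - 3·Clicks + 3  [with Installs=5, Clicks=0]  = -7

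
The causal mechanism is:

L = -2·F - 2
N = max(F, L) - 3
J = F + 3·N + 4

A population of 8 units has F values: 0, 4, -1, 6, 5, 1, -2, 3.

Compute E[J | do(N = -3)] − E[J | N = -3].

2.5

Every unit gets N=-3 under the intervention. J values become -5, -1, -6, 1, 0, -4, -7, -2; E[J|do(N=-3)] = -3.
E[J|N=-3] averages over only the 2 units with N=-3 (F = 0, -1): J = -5, -6, mean -5.5.
Difference = -3 − (-5.5) = 2.5.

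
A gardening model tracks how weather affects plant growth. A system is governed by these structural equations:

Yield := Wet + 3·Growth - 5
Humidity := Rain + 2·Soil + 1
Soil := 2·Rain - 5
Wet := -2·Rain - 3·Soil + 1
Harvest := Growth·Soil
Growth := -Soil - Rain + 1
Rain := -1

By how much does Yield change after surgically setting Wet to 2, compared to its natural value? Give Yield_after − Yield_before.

The intervention breaks the incoming arrows to Wet: Wet := -2·Rain - 3·Soil + 1 no longer applies, and Wet = 2.
Soil = 2·Rain - 5  [with Rain=-1]  = -7
Growth = -Soil - Rain + 1  [with Soil=-7, Rain=-1]  = 9
Yield = Wet + 3·Growth - 5  [with Wet=2, Growth=9]  = 24
Without intervention: Soil = 2·Rain - 5  [with Rain=-1]  = -7; Wet = -2·Rain - 3·Soil + 1  [with Rain=-1, Soil=-7]  = 24; Growth = -Soil - Rain + 1  [with Soil=-7, Rain=-1]  = 9; Yield = Wet + 3·Growth - 5  [with Wet=24, Growth=9]  = 46.
Change = 24 − 46 = -22.

-22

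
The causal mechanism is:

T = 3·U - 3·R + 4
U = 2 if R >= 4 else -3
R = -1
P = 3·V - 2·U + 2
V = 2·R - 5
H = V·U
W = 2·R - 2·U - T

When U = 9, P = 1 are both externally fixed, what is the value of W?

Setting U = 9, P = 1 by intervention discards those variables' equations.
T = 3·U - 3·R + 4  [with U=9, R=-1]  = 34
W = 2·R - 2·U - T  [with R=-1, U=9, T=34]  = -54

-54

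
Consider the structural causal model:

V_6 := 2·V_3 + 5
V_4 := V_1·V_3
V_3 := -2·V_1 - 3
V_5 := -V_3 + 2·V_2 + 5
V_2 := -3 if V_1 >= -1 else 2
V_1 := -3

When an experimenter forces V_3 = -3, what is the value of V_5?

do(V_3=-3) replaces the equation V_3 := -2·V_1 - 3 with the constant V_3 = -3.
V_2 = -3 if V_1 >= -1 else 2  [with V_1=-3]  = 2
V_5 = -V_3 + 2·V_2 + 5  [with V_3=-3, V_2=2]  = 12

12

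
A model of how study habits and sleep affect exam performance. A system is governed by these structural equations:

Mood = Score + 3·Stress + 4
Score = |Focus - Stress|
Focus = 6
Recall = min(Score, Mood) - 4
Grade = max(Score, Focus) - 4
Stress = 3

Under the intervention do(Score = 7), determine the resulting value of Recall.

do(Score=7) replaces the equation Score = |Focus - Stress| with the constant Score = 7.
Mood = Score + 3·Stress + 4  [with Score=7, Stress=3]  = 20
Recall = min(Score, Mood) - 4  [with Score=7, Mood=20]  = 3

3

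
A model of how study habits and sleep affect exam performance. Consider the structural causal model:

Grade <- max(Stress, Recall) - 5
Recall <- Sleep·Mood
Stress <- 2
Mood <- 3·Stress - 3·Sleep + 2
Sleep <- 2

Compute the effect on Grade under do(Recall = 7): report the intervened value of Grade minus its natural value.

Intervening sets Recall = 7 and removes its equation (Recall <- Sleep·Mood).
Grade = max(Stress, Recall) - 5  [with Stress=2, Recall=7]  = 2
Without intervention: Mood = 3·Stress - 3·Sleep + 2  [with Stress=2, Sleep=2]  = 2; Recall = Sleep·Mood  [with Sleep=2, Mood=2]  = 4; Grade = max(Stress, Recall) - 5  [with Stress=2, Recall=4]  = -1.
Change = 2 − (-1) = 3.

3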